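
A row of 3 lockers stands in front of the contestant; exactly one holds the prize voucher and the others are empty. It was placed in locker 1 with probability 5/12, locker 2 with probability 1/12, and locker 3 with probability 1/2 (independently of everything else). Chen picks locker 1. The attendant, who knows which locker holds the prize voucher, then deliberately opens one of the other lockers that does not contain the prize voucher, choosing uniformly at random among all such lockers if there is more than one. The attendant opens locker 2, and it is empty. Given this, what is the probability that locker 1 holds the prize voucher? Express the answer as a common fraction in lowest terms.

Condition on the true location of the prize voucher.
If it is in locker 1 (prior 5/12): the attendant has 2 equally likely choices, so probability 1/2; weight (5/12)·(1/2) = 5/24.
If it is in locker 2 (prior 1/12): the attendant opened locker 2, so this case is ruled out; weight (1/12)·0 = 0.
If it is in locker 3 (prior 1/2): the attendant has no choice, probability 1; weight (1/2)·1 = 1/2.
The weights sum to 17/24.
So P(the prize voucher in locker 1 | the attendant opened locker 2) = (5/24) / (17/24) = 5/17.

5/17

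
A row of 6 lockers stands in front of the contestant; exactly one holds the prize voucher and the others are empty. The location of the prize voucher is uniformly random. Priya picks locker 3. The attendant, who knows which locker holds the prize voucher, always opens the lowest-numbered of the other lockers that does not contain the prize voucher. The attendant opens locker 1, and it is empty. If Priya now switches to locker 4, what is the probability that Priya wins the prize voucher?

1/5

Consider each possible location of the prize voucher in turn.
If it is in locker 1 (prior 1/6): the attendant opened locker 1, so this case is ruled out; weight (1/6)·0 = 0.
If it is in any of lockers 2, 3, 4, 5, and 6 (prior 1/6 each): locker 1 is the lowest-numbered option available, probability 1; weight (1/6)·1 = 1/6 each.
The weights sum to 5/6.
So P(the prize voucher in locker 4 | the attendant opened locker 1) = (1/6) / (5/6) = 1/5.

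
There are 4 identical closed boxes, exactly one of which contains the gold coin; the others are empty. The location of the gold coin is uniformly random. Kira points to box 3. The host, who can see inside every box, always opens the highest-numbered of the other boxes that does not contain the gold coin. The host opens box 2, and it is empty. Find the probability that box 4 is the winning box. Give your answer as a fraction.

Condition on the true location of the gold coin.
If it is in either of boxes 1 and 3 (prior 1/4 each): the host would have opened box 4 instead, probability 0; weight (1/4)·0 = 0 each.
If it is in box 2 (prior 1/4): the host opened box 2, so this case is ruled out; weight (1/4)·0 = 0.
If it is in box 4 (prior 1/4): box 2 is the highest-numbered option available, probability 1; weight (1/4)·1 = 1/4.
The weights sum to 1/4.
So P(the gold coin in box 4 | the host opened box 2) = (1/4) / (1/4) = 1.

1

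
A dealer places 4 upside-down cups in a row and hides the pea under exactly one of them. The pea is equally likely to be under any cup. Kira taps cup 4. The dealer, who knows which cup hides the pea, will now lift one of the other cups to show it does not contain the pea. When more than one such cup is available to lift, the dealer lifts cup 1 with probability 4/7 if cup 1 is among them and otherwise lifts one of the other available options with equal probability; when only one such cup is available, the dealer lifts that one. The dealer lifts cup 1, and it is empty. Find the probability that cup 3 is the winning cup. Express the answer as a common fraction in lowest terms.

1/3

Consider each possible location of the pea in turn.
If it is under cup 1 (prior 1/4): the dealer opened cup 1, so this case is ruled out; weight (1/4)·0 = 0.
If it is under any of cups 2, 3, and 4 (prior 1/4 each): cup 1 is available, opened with probability 4/7; weight (1/4)·(4/7) = 1/7 each.
The weights sum to 3/7.
So P(the pea under cup 3 | the dealer opened cup 1) = (1/7) / (3/7) = 1/3.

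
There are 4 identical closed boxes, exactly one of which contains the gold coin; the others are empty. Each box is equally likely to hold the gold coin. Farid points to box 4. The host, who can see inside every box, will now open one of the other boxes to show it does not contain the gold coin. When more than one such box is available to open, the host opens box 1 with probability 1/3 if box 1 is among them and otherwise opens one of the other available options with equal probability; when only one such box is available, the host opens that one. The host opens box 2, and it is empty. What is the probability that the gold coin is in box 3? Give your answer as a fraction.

4/9

Apply Bayes' rule, conditioning on where the gold coin actually is.
If it is in box 1 (prior 1/4): box 1 holds the prize so is unavailable; the host chooses uniformly among the 2 others, probability 1/2; weight (1/4)·(1/2) = 1/8.
If it is in box 2 (prior 1/4): the host opened box 2, so this case is ruled out; weight (1/4)·0 = 0.
If it is in box 3 (prior 1/4): box 1 is available but not opened, probability 2/3; weight (1/4)·(2/3) = 1/6.
If it is in box 4 (prior 1/4): box 1 is available but not opened; box 2 gets probability (1 − 1/3)/2 = 1/3; weight (1/4)·(1/3) = 1/12.
The weights sum to 3/8.
So P(the gold coin in box 3 | the host opened box 2) = (1/6) / (3/8) = 4/9.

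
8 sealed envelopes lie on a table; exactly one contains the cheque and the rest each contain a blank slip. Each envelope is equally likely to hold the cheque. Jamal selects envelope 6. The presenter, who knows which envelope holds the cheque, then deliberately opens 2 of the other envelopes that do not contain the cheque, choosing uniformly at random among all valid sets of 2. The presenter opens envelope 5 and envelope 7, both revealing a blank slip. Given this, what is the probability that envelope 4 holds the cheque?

Condition on the true location of the cheque.
If it is in any of envelopes 1, 2, 3, 4, and 8 (prior 1/8 each): the presenter has 15 equally likely choices, so probability 1/15; weight (1/8)·(1/15) = 1/120 each.
If it is in either of envelopes 5 and 7 (prior 1/8 each): that envelope was opened and seen not to hold the prize — ruled out; weight (1/8)·0 = 0 each.
If it is in envelope 6 (prior 1/8): the presenter has 21 equally likely choices, so probability 1/21; weight (1/8)·(1/21) = 1/168.
The weights sum to 1/21.
So P(the cheque in envelope 4 | the presenter opened envelope 5 and envelope 7) = (1/120) / (1/21) = 7/40.

7/40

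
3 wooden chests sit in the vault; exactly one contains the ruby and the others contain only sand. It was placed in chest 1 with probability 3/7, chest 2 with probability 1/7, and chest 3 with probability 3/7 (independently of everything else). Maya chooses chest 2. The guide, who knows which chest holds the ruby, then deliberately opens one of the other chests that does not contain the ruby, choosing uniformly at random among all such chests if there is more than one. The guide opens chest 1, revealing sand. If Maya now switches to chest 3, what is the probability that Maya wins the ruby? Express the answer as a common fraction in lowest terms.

Apply Bayes' rule, conditioning on where the ruby actually is.
If it is in chest 1 (prior 3/7): the guide opened chest 1, so this case is ruled out; weight (3/7)·0 = 0.
If it is in chest 2 (prior 1/7): the guide has 2 equally likely choices, so probability 1/2; weight (1/7)·(1/2) = 1/14.
If it is in chest 3 (prior 3/7): the guide has no choice, probability 1; weight (3/7)·1 = 3/7.
The weights sum to 1/2.
So P(the ruby in chest 3 | the guide opened chest 1) = (3/7) / (1/2) = 6/7.

6/7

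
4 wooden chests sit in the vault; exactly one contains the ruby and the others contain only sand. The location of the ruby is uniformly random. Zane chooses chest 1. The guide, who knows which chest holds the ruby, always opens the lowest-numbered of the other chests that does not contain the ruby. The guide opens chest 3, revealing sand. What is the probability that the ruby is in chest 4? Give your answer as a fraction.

0

Consider each possible location of the ruby in turn.
If it is in either of chests 1 and 4 (prior 1/4 each): the guide would have opened chest 2 instead, probability 0; weight (1/4)·0 = 0 each.
If it is in chest 2 (prior 1/4): chest 3 is the lowest-numbered option available, probability 1; weight (1/4)·1 = 1/4.
If it is in chest 3 (prior 1/4): the guide opened chest 3, so this case is ruled out; weight (1/4)·0 = 0.
The weights sum to 1/4.
So P(the ruby in chest 4 | the guide opened chest 3) = 0 / (1/4) = 0.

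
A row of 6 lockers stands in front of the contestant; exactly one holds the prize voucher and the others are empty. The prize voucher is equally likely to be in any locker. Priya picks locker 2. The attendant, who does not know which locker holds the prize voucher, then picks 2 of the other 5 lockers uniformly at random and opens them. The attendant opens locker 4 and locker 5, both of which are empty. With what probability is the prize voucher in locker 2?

Consider each possible location of the prize voucher in turn.
If it is in any of lockers 1, 2, 3, and 6 (prior 1/6 each): the attendant picks exactly this set with probability 1/10 regardless, and none is the prize; weight (1/6)·(1/10) = 1/60 each.
If it is in either of lockers 4 and 5 (prior 1/6 each): that locker was opened and seen not to hold the prize — ruled out; weight (1/6)·0 = 0 each.
The weights sum to 1/15.
So P(the prize voucher in locker 2 | the attendant opened locker 4 and locker 5) = (1/60) / (1/15) = 1/4.

1/4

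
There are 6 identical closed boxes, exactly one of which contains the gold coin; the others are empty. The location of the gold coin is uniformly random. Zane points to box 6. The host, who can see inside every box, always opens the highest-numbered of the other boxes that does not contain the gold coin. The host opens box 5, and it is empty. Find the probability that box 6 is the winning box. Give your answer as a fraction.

Consider each possible location of the gold coin in turn.
If it is in any of boxes 1, 2, 3, 4, and 6 (prior 1/6 each): box 5 is the highest-numbered option available, probability 1; weight (1/6)·1 = 1/6 each.
If it is in box 5 (prior 1/6): the host opened box 5, so this case is ruled out; weight (1/6)·0 = 0.
The weights sum to 5/6.
So P(the gold coin in box 6 | the host opened box 5) = (1/6) / (5/6) = 1/5.

1/5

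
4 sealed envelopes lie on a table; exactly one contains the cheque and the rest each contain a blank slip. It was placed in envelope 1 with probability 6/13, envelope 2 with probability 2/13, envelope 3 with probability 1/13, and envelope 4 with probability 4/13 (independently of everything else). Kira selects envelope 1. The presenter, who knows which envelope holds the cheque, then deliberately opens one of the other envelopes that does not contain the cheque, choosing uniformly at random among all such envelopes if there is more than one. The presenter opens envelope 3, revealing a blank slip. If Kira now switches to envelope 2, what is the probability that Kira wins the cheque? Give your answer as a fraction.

1/5

Apply Bayes' rule, conditioning on where the cheque actually is.
If it is in envelope 1 (prior 6/13): the presenter has 3 equally likely choices, so probability 1/3; weight (6/13)·(1/3) = 2/13.
If it is in envelope 2 (prior 2/13): the presenter has 2 equally likely choices, so probability 1/2; weight (2/13)·(1/2) = 1/13.
If it is in envelope 3 (prior 1/13): the presenter opened envelope 3, so this case is ruled out; weight (1/13)·0 = 0.
If it is in envelope 4 (prior 4/13): the presenter has 2 equally likely choices, so probability 1/2; weight (4/13)·(1/2) = 2/13.
The weights sum to 5/13.
So P(the cheque in envelope 2 | the presenter opened envelope 3) = (1/13) / (5/13) = 1/5.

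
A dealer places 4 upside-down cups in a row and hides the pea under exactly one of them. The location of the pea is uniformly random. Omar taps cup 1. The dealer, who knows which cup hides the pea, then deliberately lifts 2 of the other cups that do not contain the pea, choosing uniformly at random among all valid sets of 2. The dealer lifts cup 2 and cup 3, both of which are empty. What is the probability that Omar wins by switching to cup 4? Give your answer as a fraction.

Apply Bayes' rule, conditioning on where the pea actually is.
If it is under cup 1 (prior 1/4): the dealer has 3 equally likely choices, so probability 1/3; weight (1/4)·(1/3) = 1/12.
If it is under either of cups 2 and 3 (prior 1/4 each): that cup was opened and seen not to hold the prize — ruled out; weight (1/4)·0 = 0 each.
If it is under cup 4 (prior 1/4): the dealer has no choice, probability 1; weight (1/4)·1 = 1/4.
The weights sum to 1/3.
So P(the pea under cup 4 | the dealer opened cup 2 and cup 3) = (1/4) / (1/3) = 3/4.

3/4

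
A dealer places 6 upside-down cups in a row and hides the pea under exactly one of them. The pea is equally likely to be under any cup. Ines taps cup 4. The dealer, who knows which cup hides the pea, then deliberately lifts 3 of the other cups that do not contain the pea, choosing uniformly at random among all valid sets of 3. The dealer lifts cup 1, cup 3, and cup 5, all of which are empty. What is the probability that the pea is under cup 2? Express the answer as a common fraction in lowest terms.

Apply Bayes' rule, conditioning on where the pea actually is.
If it is under any of cups 1, 3, and 5 (prior 1/6 each): that cup was opened and seen not to hold the prize — ruled out; weight (1/6)·0 = 0 each.
If it is under either of cups 2 and 6 (prior 1/6 each): the dealer has 4 equally likely choices, so probability 1/4; weight (1/6)·(1/4) = 1/24 each.
If it is under cup 4 (prior 1/6): the dealer has 10 equally likely choices, so probability 1/10; weight (1/6)·(1/10) = 1/60.
The weights sum to 1/10.
So P(the pea under cup 2 | the dealer opened cup 1, cup 3, and cup 5) = (1/24) / (1/10) = 5/12.

5/12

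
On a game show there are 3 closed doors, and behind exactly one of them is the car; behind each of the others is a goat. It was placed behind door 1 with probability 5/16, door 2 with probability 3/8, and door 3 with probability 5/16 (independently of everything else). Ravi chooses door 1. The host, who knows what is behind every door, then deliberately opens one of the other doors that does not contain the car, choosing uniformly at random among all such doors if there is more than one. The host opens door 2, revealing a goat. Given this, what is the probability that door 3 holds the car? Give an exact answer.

2/3

Condition on the true location of the car.
If it is behind door 1 (prior 5/16): the host has 2 equally likely choices, so probability 1/2; weight (5/16)·(1/2) = 5/32.
If it is behind door 2 (prior 3/8): the host opened door 2, so this case is ruled out; weight (3/8)·0 = 0.
If it is behind door 3 (prior 5/16): the host has no choice, probability 1; weight (5/16)·1 = 5/16.
The weights sum to 15/32.
So P(the car behind door 3 | the host opened door 2) = (5/16) / (15/32) = 2/3.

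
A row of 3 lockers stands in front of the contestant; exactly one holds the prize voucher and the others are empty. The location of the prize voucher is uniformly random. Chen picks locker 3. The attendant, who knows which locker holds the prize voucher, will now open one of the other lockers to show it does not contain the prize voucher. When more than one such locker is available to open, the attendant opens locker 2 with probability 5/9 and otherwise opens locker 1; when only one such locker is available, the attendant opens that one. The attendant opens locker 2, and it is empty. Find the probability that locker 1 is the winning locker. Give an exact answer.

9/14

Consider each possible location of the prize voucher in turn.
If it is in locker 1 (prior 1/3): only locker 2 is available, probability 1; weight (1/3)·1 = 1/3.
If it is in locker 2 (prior 1/3): the attendant opened locker 2, so this case is ruled out; weight (1/3)·0 = 0.
If it is in locker 3 (prior 1/3): locker 2 is available, opened with probability 5/9; weight (1/3)·(5/9) = 5/27.
The weights sum to 14/27.
So P(the prize voucher in locker 1 | the attendant opened locker 2) = (1/3) / (14/27) = 9/14.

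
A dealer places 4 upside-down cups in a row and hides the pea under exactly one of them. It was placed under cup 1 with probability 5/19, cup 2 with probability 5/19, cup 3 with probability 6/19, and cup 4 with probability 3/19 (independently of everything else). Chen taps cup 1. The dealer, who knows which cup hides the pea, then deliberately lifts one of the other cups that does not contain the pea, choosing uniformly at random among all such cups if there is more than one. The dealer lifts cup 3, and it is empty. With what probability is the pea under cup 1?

5/17

Condition on the true location of the pea.
If it is under cup 1 (prior 5/19): the dealer has 3 equally likely choices, so probability 1/3; weight (5/19)·(1/3) = 5/57.
If it is under cup 2 (prior 5/19): the dealer has 2 equally likely choices, so probability 1/2; weight (5/19)·(1/2) = 5/38.
If it is under cup 3 (prior 6/19): the dealer opened cup 3, so this case is ruled out; weight (6/19)·0 = 0.
If it is under cup 4 (prior 3/19): the dealer has 2 equally likely choices, so probability 1/2; weight (3/19)·(1/2) = 3/38.
The weights sum to 17/57.
So P(the pea under cup 1 | the dealer opened cup 3) = (5/57) / (17/57) = 5/17.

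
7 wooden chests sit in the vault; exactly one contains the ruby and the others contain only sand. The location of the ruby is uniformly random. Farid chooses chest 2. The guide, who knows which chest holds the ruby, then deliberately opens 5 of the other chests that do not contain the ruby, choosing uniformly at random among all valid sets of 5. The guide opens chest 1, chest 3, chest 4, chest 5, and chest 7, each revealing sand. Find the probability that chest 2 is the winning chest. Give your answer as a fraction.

1/7

Consider each possible location of the ruby in turn.
If it is in any of chests 1, 3, 4, 5, and 7 (prior 1/7 each): that chest was opened and seen not to hold the prize — ruled out; weight (1/7)·0 = 0 each.
If it is in chest 2 (prior 1/7): the guide has 6 equally likely choices, so probability 1/6; weight (1/7)·(1/6) = 1/42.
If it is in chest 6 (prior 1/7): the guide has no choice, probability 1; weight (1/7)·1 = 1/7.
The weights sum to 1/6.
So P(the ruby in chest 2 | the guide opened chest 1, chest 3, chest 4, chest 5, and chest 7) = (1/42) / (1/6) = 1/7.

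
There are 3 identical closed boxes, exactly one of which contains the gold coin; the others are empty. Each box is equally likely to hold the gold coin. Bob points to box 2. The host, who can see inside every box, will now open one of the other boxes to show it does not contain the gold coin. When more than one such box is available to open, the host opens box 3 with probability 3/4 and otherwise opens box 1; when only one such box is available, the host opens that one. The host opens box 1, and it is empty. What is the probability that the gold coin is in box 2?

1/5

Consider each possible location of the gold coin in turn.
If it is in box 1 (prior 1/3): the host opened box 1, so this case is ruled out; weight (1/3)·0 = 0.
If it is in box 2 (prior 1/3): box 3 is available but not opened, probability 1/4; weight (1/3)·(1/4) = 1/12.
If it is in box 3 (prior 1/3): only box 1 is available, probability 1; weight (1/3)·1 = 1/3.
The weights sum to 5/12.
So P(the gold coin in box 2 | the host opened box 1) = (1/12) / (5/12) = 1/5.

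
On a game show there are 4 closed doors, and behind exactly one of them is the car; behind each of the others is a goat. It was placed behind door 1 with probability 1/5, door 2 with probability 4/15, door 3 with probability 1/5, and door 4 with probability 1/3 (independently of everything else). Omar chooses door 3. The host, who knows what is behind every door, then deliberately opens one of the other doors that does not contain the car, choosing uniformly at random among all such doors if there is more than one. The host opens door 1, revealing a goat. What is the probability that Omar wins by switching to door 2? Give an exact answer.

Consider each possible location of the car in turn.
If it is behind door 1 (prior 1/5): the host opened door 1, so this case is ruled out; weight (1/5)·0 = 0.
If it is behind door 2 (prior 4/15): the host has 2 equally likely choices, so probability 1/2; weight (4/15)·(1/2) = 2/15.
If it is behind door 3 (prior 1/5): the host has 3 equally likely choices, so probability 1/3; weight (1/5)·(1/3) = 1/15.
If it is behind door 4 (prior 1/3): the host has 2 equally likely choices, so probability 1/2; weight (1/3)·(1/2) = 1/6.
The weights sum to 11/30.
So P(the car behind door 2 | the host opened door 1) = (2/15) / (11/30) = 4/11.

4/11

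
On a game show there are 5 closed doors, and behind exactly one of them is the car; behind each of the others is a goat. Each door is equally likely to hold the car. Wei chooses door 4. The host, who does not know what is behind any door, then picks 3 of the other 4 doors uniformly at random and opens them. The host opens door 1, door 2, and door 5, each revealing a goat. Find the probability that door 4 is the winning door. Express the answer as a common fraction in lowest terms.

1/2

Because the host chose which doors to open without knowing where the car is, the choice is independent of the prize location. Learning that none of the 3 opened doors holds the car simply rules out those 3 locations and leaves the remaining 2 doors still equally likely by symmetry.
So P(the car behind door 4) = 1/2.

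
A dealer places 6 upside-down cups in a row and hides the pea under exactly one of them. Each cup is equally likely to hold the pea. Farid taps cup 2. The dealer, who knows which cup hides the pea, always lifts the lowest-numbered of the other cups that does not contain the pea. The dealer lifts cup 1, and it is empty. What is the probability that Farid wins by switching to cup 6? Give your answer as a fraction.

1/5

Condition on the true location of the pea.
If it is under cup 1 (prior 1/6): the dealer opened cup 1, so this case is ruled out; weight (1/6)·0 = 0.
If it is under any of cups 2, 3, 4, 5, and 6 (prior 1/6 each): cup 1 is the lowest-numbered option available, probability 1; weight (1/6)·1 = 1/6 each.
The weights sum to 5/6.
So P(the pea under cup 6 | the dealer opened cup 1) = (1/6) / (5/6) = 1/5.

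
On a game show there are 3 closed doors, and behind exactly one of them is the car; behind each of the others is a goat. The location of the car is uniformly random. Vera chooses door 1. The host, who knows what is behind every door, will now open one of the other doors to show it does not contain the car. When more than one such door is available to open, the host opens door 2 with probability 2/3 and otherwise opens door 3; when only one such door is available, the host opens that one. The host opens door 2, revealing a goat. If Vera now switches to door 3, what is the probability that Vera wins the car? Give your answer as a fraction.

Apply Bayes' rule, conditioning on where the car actually is.
If it is behind door 1 (prior 1/3): door 2 is available, opened with probability 2/3; weight (1/3)·(2/3) = 2/9.
If it is behind door 2 (prior 1/3): the host opened door 2, so this case is ruled out; weight (1/3)·0 = 0.
If it is behind door 3 (prior 1/3): only door 2 is available, probability 1; weight (1/3)·1 = 1/3.
The weights sum to 5/9.
So P(the car behind door 3 | the host opened door 2) = (1/3) / (5/9) = 3/5.

3/5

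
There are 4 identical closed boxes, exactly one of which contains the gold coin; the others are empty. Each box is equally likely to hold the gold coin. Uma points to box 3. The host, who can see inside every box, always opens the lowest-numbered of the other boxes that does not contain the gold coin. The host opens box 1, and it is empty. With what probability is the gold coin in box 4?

1/3

Consider each possible location of the gold coin in turn.
If it is in box 1 (prior 1/4): the host opened box 1, so this case is ruled out; weight (1/4)·0 = 0.
If it is in any of boxes 2, 3, and 4 (prior 1/4 each): box 1 is the lowest-numbered option available, probability 1; weight (1/4)·1 = 1/4 each.
The weights sum to 3/4.
So P(the gold coin in box 4 | the host opened box 1) = (1/4) / (3/4) = 1/3.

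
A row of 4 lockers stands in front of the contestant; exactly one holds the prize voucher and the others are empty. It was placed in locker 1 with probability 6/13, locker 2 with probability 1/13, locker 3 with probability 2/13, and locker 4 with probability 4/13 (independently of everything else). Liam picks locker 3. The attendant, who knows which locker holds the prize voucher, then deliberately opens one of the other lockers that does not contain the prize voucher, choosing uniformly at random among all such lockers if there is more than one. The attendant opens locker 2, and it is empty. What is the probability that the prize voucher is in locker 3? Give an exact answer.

2/17

Consider each possible location of the prize voucher in turn.
If it is in locker 1 (prior 6/13): the attendant has 2 equally likely choices, so probability 1/2; weight (6/13)·(1/2) = 3/13.
If it is in locker 2 (prior 1/13): the attendant opened locker 2, so this case is ruled out; weight (1/13)·0 = 0.
If it is in locker 3 (prior 2/13): the attendant has 3 equally likely choices, so probability 1/3; weight (2/13)·(1/3) = 2/39.
If it is in locker 4 (prior 4/13): the attendant has 2 equally likely choices, so probability 1/2; weight (4/13)·(1/2) = 2/13.
The weights sum to 17/39.
So P(the prize voucher in locker 3 | the attendant opened locker 2) = (2/39) / (17/39) = 2/17.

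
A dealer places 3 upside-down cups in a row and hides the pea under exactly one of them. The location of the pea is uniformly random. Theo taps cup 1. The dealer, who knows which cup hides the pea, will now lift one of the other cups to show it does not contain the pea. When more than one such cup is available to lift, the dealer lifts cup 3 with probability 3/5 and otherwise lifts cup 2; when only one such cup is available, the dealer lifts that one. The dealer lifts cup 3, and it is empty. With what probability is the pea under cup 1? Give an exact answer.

3/8

Consider each possible location of the pea in turn.
If it is under cup 1 (prior 1/3): cup 3 is available, opened with probability 3/5; weight (1/3)·(3/5) = 1/5.
If it is under cup 2 (prior 1/3): only cup 3 is available, probability 1; weight (1/3)·1 = 1/3.
If it is under cup 3 (prior 1/3): the dealer opened cup 3, so this case is ruled out; weight (1/3)·0 = 0.
The weights sum to 8/15.
So P(the pea under cup 1 | the dealer opened cup 3) = (1/5) / (8/15) = 3/8.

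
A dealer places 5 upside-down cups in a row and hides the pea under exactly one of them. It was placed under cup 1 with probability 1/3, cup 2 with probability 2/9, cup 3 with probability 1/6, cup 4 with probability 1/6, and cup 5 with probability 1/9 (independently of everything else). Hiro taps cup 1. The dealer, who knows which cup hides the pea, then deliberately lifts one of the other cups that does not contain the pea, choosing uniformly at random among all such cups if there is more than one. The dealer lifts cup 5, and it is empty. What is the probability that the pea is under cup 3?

6/29

Apply Bayes' rule, conditioning on where the pea actually is.
If it is under cup 1 (prior 1/3): the dealer has 4 equally likely choices, so probability 1/4; weight (1/3)·(1/4) = 1/12.
If it is under cup 2 (prior 2/9): the dealer has 3 equally likely choices, so probability 1/3; weight (2/9)·(1/3) = 2/27.
If it is under either of cups 3 and 4 (prior 1/6 each): the dealer has 3 equally likely choices, so probability 1/3; weight (1/6)·(1/3) = 1/18 each.
If it is under cup 5 (prior 1/9): the dealer opened cup 5, so this case is ruled out; weight (1/9)·0 = 0.
The weights sum to 29/108.
So P(the pea under cup 3 | the dealer opened cup 5) = (1/18) / (29/108) = 6/29.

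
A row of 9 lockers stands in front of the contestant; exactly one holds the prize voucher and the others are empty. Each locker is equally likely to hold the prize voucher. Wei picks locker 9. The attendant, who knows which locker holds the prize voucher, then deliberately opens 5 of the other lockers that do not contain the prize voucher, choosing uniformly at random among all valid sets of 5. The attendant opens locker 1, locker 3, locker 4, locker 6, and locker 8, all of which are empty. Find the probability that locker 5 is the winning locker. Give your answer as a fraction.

Condition on the true location of the prize voucher.
If it is in any of lockers 1, 3, 4, 6, and 8 (prior 1/9 each): that locker was opened and seen not to hold the prize — ruled out; weight (1/9)·0 = 0 each.
If it is in any of lockers 2, 5, and 7 (prior 1/9 each): the attendant has 21 equally likely choices, so probability 1/21; weight (1/9)·(1/21) = 1/189 each.
If it is in locker 9 (prior 1/9): the attendant has 56 equally likely choices, so probability 1/56; weight (1/9)·(1/56) = 1/504.
The weights sum to 1/56.
So P(the prize voucher in locker 5 | the attendant opened locker 1, locker 3, locker 4, locker 6, and locker 8) = (1/189) / (1/56) = 8/27.

8/27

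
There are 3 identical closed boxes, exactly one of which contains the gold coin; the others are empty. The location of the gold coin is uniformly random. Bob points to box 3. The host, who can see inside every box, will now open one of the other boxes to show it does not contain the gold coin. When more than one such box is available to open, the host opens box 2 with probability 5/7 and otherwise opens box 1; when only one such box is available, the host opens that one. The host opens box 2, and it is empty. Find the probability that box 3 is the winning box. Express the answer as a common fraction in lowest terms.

Apply Bayes' rule, conditioning on where the gold coin actually is.
If it is in box 1 (prior 1/3): only box 2 is available, probability 1; weight (1/3)·1 = 1/3.
If it is in box 2 (prior 1/3): the host opened box 2, so this case is ruled out; weight (1/3)·0 = 0.
If it is in box 3 (prior 1/3): box 2 is available, opened with probability 5/7; weight (1/3)·(5/7) = 5/21.
The weights sum to 4/7.
So P(the gold coin in box 3 | the host opened box 2) = (5/21) / (4/7) = 5/12.

5/12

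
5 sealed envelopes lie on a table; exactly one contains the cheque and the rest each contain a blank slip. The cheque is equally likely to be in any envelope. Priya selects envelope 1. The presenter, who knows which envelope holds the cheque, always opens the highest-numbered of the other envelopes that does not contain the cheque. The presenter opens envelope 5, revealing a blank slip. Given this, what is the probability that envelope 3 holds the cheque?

1/4

Consider each possible location of the cheque in turn.
If it is in any of envelopes 1, 2, 3, and 4 (prior 1/5 each): envelope 5 is the highest-numbered option available, probability 1; weight (1/5)·1 = 1/5 each.
If it is in envelope 5 (prior 1/5): the presenter opened envelope 5, so this case is ruled out; weight (1/5)·0 = 0.
The weights sum to 4/5.
So P(the cheque in envelope 3 | the presenter opened envelope 5) = (1/5) / (4/5) = 1/4.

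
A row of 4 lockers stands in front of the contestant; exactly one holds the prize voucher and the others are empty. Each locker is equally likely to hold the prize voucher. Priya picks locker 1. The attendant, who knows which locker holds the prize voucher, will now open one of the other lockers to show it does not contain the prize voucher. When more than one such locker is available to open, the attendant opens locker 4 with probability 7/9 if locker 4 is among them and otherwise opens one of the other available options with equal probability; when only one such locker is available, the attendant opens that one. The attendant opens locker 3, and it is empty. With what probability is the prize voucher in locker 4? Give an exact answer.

3/5

Apply Bayes' rule, conditioning on where the prize voucher actually is.
If it is in locker 1 (prior 1/4): locker 4 is available but not opened; locker 3 gets probability (1 − 7/9)/2 = 1/9; weight (1/4)·(1/9) = 1/36.
If it is in locker 2 (prior 1/4): locker 4 is available but not opened, probability 2/9; weight (1/4)·(2/9) = 1/18.
If it is in locker 3 (prior 1/4): the attendant opened locker 3, so this case is ruled out; weight (1/4)·0 = 0.
If it is in locker 4 (prior 1/4): locker 4 holds the prize so is unavailable; the attendant chooses uniformly among the 2 others, probability 1/2; weight (1/4)·(1/2) = 1/8.
The weights sum to 5/24.
So P(the prize voucher in locker 4 | the attendant opened locker 3) = (1/8) / (5/24) = 3/5.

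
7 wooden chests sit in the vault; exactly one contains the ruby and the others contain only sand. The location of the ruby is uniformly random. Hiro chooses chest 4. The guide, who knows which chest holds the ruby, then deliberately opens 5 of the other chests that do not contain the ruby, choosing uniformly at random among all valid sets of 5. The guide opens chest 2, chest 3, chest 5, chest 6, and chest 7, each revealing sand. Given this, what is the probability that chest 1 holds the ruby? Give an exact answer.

Consider each possible location of the ruby in turn.
If it is in chest 1 (prior 1/7): the guide has no choice, probability 1; weight (1/7)·1 = 1/7.
If it is in any of chests 2, 3, 5, 6, and 7 (prior 1/7 each): that chest was opened and seen not to hold the prize — ruled out; weight (1/7)·0 = 0 each.
If it is in chest 4 (prior 1/7): the guide has 6 equally likely choices, so probability 1/6; weight (1/7)·(1/6) = 1/42.
The weights sum to 1/6.
So P(the ruby in chest 1 | the guide opened chest 2, chest 3, chest 5, chest 6, and chest 7) = (1/7) / (1/6) = 6/7.

6/7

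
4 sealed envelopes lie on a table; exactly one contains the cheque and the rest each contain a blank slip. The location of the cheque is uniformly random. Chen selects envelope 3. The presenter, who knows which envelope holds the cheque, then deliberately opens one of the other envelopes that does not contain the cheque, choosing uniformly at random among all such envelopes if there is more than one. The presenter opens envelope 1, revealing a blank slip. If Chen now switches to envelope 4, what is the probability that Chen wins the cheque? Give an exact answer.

3/8

Condition on the true location of the cheque.
If it is in envelope 1 (prior 1/4): the presenter opened envelope 1, so this case is ruled out; weight (1/4)·0 = 0.
If it is in either of envelopes 2 and 4 (prior 1/4 each): the presenter has 2 equally likely choices, so probability 1/2; weight (1/4)·(1/2) = 1/8 each.
If it is in envelope 3 (prior 1/4): the presenter has 3 equally likely choices, so probability 1/3; weight (1/4)·(1/3) = 1/12.
The weights sum to 1/3.
So P(the cheque in envelope 4 | the presenter opened envelope 1) = (1/8) / (1/3) = 3/8.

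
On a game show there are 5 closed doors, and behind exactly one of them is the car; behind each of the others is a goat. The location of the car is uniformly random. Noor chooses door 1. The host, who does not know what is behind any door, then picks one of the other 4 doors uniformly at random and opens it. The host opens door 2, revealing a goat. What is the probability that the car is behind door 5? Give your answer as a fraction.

Because the host chose which door to open without knowing where the car is, the choice is independent of the prize location. Learning that door 2 does not hold the car simply rules out that one location and leaves the remaining 4 doors still equally likely by symmetry.
So P(the car behind door 5) = 1/4.

1/4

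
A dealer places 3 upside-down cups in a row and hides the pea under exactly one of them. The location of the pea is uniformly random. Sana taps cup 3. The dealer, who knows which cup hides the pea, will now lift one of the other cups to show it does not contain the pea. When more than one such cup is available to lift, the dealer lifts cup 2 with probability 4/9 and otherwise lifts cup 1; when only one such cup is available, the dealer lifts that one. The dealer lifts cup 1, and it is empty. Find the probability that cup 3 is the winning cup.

5/14

Apply Bayes' rule, conditioning on where the pea actually is.
If it is under cup 1 (prior 1/3): the dealer opened cup 1, so this case is ruled out; weight (1/3)·0 = 0.
If it is under cup 2 (prior 1/3): only cup 1 is available, probability 1; weight (1/3)·1 = 1/3.
If it is under cup 3 (prior 1/3): cup 2 is available but not opened, probability 5/9; weight (1/3)·(5/9) = 5/27.
The weights sum to 14/27.
So P(the pea under cup 3 | the dealer opened cup 1) = (5/27) / (14/27) = 5/14.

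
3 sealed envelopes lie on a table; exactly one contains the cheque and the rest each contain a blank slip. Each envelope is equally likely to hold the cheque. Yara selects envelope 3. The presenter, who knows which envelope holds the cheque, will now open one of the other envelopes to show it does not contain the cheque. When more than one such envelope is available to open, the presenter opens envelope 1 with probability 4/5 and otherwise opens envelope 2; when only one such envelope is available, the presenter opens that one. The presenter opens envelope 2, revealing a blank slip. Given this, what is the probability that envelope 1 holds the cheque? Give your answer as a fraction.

Condition on the true location of the cheque.
If it is in envelope 1 (prior 1/3): only envelope 2 is available, probability 1; weight (1/3)·1 = 1/3.
If it is in envelope 2 (prior 1/3): the presenter opened envelope 2, so this case is ruled out; weight (1/3)·0 = 0.
If it is in envelope 3 (prior 1/3): envelope 1 is available but not opened, probability 1/5; weight (1/3)·(1/5) = 1/15.
The weights sum to 2/5.
So P(the cheque in envelope 1 | the presenter opened envelope 2) = (1/3) / (2/5) = 5/6.

5/6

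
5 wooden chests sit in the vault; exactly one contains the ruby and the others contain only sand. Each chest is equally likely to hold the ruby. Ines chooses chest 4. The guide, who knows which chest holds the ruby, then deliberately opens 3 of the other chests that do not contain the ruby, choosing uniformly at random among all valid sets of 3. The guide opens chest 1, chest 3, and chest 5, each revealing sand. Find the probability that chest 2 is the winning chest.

4/5

Consider each possible location of the ruby in turn.
If it is in any of chests 1, 3, and 5 (prior 1/5 each): that chest was opened and seen not to hold the prize — ruled out; weight (1/5)·0 = 0 each.
If it is in chest 2 (prior 1/5): the guide has no choice, probability 1; weight (1/5)·1 = 1/5.
If it is in chest 4 (prior 1/5): the guide has 4 equally likely choices, so probability 1/4; weight (1/5)·(1/4) = 1/20.
The weights sum to 1/4.
So P(the ruby in chest 2 | the guide opened chest 1, chest 3, and chest 5) = (1/5) / (1/4) = 4/5.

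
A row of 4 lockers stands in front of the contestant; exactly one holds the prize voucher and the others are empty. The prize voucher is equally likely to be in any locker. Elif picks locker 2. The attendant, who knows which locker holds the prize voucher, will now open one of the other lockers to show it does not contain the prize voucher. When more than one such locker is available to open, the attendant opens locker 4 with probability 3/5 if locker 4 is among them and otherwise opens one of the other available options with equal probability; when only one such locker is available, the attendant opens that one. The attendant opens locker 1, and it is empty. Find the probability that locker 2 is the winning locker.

Consider each possible location of the prize voucher in turn.
If it is in locker 1 (prior 1/4): the attendant opened locker 1, so this case is ruled out; weight (1/4)·0 = 0.
If it is in locker 2 (prior 1/4): locker 4 is available but not opened; locker 1 gets probability (1 − 3/5)/2 = 1/5; weight (1/4)·(1/5) = 1/20.
If it is in locker 3 (prior 1/4): locker 4 is available but not opened, probability 2/5; weight (1/4)·(2/5) = 1/10.
If it is in locker 4 (prior 1/4): locker 4 holds the prize so is unavailable; the attendant chooses uniformly among the 2 others, probability 1/2; weight (1/4)·(1/2) = 1/8.
The weights sum to 11/40.
So P(the prize voucher in locker 2 | the attendant opened locker 1) = (1/20) / (11/40) = 2/11.

2/11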